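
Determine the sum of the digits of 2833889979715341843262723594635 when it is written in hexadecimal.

2833889979715341843262723594635 in base 16 is 23C4CAD96D9D21135146AC198B.
Digit sum: 2+3+12+4+12+10+13+9+6+13+9+13+2+1+1+3+5+1+4+6+10+12+1+9+8+11 = 180.

180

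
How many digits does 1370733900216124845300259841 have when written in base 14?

24

1370733900216124845300259841 in base 14 is 5D82D6958532794689C89585, which has 24 digits.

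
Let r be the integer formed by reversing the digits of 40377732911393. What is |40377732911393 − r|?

1065809134089

Reverse of 40377732911393 is 39311923777304.
|40377732911393 − 39311923777304| = 1065809134089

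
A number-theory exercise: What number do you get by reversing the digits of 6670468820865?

5680288640766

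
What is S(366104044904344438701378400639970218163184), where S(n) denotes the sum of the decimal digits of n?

165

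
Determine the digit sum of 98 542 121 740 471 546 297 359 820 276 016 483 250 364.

172

9+8+5+4+2+1+2+1+7+4+0+4+7+1+5+4+6+2+9+7+3+5+9+8+2+0+2+7+6+0+1+6+4+8+3+2+5+0+3+6+4 = 172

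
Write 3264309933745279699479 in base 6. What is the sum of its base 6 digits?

69

3264309933745279699479 in base 6 is 3104524102411445425043402103.
Digit sum: 3+1+0+4+5+2+4+1+0+2+4+1+1+4+4+5+4+2+5+0+4+3+4+0+2+1+0+3 = 69.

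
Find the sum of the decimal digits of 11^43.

164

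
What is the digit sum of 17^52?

298

17^52 = 9623740671590430512036973218231244061509899995368999956333424961
Sum of its 64 digits: 298.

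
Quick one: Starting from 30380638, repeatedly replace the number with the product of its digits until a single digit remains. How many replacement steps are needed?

1

30380638 → 0 (1 step)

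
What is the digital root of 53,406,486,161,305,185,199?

5+3+4+0+6+4+8+6+1+6+1+3+0+5+1+8+5+1+9+9 = 85
8+5 = 13
1+3 = 4
(Equivalently, 53,406,486,161,305,185,199 mod 9 = 4.)

4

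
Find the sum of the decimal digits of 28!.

28! = 304888344611713860501504000000
Sum of its 30 digits: 90.

90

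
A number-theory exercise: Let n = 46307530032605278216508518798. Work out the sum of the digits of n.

4+6+3+0+7+5+3+0+0+3+2+6+0+5+2+7+8+2+1+6+5+0+8+5+1+8+7+9+8 = 121

121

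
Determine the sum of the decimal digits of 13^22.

121

13^22 = 3211838877954855105157369
Sum of its 25 digits: 121.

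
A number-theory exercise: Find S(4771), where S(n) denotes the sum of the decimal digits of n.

19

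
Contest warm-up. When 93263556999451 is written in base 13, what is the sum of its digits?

79

93263556999451 in base 13 is 400693C49C587.
Digit sum: 4+0+0+6+9+3+12+4+9+12+5+8+7 = 79.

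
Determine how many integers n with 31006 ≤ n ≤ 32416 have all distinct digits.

429

The integers in [31006, 32416] that have all distinct digits: 31024, 31025, 31026, 31027, 31028, 31029, …, 32415, 32416.
429 qualify.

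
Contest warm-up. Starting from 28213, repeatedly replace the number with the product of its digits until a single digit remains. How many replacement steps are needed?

28213 → 96 → 54 → 20 → 0 (4 steps)

4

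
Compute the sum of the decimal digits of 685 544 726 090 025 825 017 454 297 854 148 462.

159

6+8+5+5+4+4+7+2+6+0+9+0+0+2+5+8+2+5+0+1+7+4+5+4+2+9+7+8+5+4+1+4+8+4+6+2 = 159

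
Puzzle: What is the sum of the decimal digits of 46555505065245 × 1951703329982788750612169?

195

46555505065245 × 1951703329982788750612169 = 90862534264869255357795638974035966405
Sum of its 38 digits: 195.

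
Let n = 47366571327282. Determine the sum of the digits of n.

63

4+7+3+6+6+5+7+1+3+2+7+2+8+2 = 63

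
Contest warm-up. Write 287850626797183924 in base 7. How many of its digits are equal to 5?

287850626797183924 in base 7 is 341524154331601523605.
The digit 5 appears 4 times.

4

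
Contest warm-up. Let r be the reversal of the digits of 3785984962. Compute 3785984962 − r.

Reverse of 3785984962 is 2694895873.
3785984962 − 2694895873 = 1091089089

1091089089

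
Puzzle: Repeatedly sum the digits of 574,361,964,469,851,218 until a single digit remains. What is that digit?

8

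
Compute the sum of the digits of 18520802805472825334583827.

110

1+8+5+2+0+8+0+2+8+0+5+4+7+2+8+2+5+3+3+4+5+8+3+8+2+7 = 110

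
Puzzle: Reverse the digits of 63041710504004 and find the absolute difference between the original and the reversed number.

Reverse of 63041710504004 is 40040501714036.
|63041710504004 − 40040501714036| = 23001208789968

23001208789968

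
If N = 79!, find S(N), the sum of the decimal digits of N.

79! = 894618213078297528685144171539831652069808216779571907213868063227837990693501860533361810841010176000000000000000000
Sum of its 117 digits: 441.

441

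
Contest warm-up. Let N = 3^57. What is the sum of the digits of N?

108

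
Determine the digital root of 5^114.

The digital root of n equals n mod 9 (or 9 when 9 | n), so we need 5^114 mod 9.
5^114 ≡ 1 (mod 9), so the digital root is 1.

1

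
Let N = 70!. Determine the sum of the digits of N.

70! = 11978571669969891796072783721689098736458938142546425857555362864628009582789845319680000000000000000
Sum of its 101 digits: 459.

459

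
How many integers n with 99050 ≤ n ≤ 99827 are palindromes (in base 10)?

The integers in [99050, 99827] that are palindromes (in base 10): 99099, 99199, 99299, 99399, 99499, 99599, 99699, 99799.
8 qualify.

8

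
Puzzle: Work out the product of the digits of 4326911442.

41472

4×3×2×6×9×1×1×4×4×2 = 41472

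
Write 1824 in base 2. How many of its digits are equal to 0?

1824 in base 2 is 11100100000.
The digit 0 appears 7 times.

7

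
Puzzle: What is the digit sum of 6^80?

6^80 = 178689910246017054531432477289437798228285773001601743140683776
Sum of its 63 digits: 279.

279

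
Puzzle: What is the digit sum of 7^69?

244

7^69 = 20500514515695490612229010908095867391439626248463723805607
Sum of its 59 digits: 244.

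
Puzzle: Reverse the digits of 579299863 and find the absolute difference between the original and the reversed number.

Reverse of 579299863 is 368992975.
|579299863 − 368992975| = 210306888

210306888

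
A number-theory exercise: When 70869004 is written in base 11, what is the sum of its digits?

70869004 in base 11 is 37004A28.
Digit sum: 3+7+0+0+4+10+2+8 = 34.

34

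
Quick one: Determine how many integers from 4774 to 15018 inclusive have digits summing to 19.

The integers in [4774, 15018] that have digits summing to 19: 4780, 4807, 4816, 4825, 4834, 4843, …, 14941, 14950.
706 qualify.

706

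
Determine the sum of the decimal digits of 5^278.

871

5^278 = 205902303578721156725558086938867558744335183249384913087456309084143443183003117036140143954093175567640001629499188985752942536993788401929211706568195218436390092620058567263185977935791015625
Sum of its 195 digits: 871.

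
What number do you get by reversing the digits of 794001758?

857100497

Reversing 794001758 gives 857100497.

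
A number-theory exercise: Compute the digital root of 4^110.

The digital root of n equals n mod 9 (or 9 when 9 | n), so we need 4^110 mod 9.
4^110 ≡ 7 (mod 9), so the digital root is 7.

7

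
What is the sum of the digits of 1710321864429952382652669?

111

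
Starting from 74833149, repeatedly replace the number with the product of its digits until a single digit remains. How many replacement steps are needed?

74833149 → 72576 → 2940 → 0 (3 steps)

3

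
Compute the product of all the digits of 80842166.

8×0×8×4×2×1×6×6 = 0

0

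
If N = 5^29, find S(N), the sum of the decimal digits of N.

5^29 = 186264514923095703125
Sum of its 21 digits: 83.

83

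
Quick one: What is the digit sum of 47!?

225

47! = 258623241511168180642964355153611979969197632389120000000000
Sum of its 60 digits: 225.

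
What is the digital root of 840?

8+4+0 = 12
1+2 = 3

3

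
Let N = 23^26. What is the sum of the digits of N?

23^26 = 254052654154149545721997685422868689
Sum of its 36 digits: 178.

178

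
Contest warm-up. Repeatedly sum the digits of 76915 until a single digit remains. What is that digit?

1

7+6+9+1+5 = 28
2+8 = 10
1+0 = 1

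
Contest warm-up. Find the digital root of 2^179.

5

The digital root of n equals n mod 9 (or 9 when 9 | n), so we need 2^179 mod 9.
2^179 ≡ 5 (mod 9), so the digital root is 5.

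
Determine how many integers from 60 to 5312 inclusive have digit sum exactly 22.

194

The integers in [60, 5312] that have digit sum exactly 22: 499, 589, 598, 679, 688, 697, …, 5287, 5296.
194 qualify.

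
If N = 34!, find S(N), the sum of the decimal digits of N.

144

34! = 295232799039604140847618609643520000000
Sum of its 39 digits: 144.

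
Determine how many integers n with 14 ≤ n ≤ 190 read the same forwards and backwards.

17

The integers in [14, 190] that read the same forwards and backwards: 22, 33, 44, 55, 66, 77, …, 171, 181.
17 qualify.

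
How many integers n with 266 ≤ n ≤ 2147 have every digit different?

1110

The integers in [266, 2147] that have every digit different: 267, 268, 269, 270, 271, 273, …, 2146, 2147.
1110 qualify.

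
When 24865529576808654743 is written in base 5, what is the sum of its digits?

24865529576808654743 in base 5 is 3132041344143041301003422433.
Digit sum: 3+1+3+2+0+4+1+3+4+4+1+4+3+0+4+1+3+0+1+0+0+3+4+2+2+4+3+3 = 63.

63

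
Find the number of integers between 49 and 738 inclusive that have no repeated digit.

509

The integers in [49, 738] that have no repeated digit: 49, 50, 51, 52, 53, 54, …, 736, 738.
509 qualify.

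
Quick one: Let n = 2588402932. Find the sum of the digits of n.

43

2+5+8+8+4+0+2+9+3+2 = 43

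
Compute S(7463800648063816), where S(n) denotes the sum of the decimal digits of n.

70

7+4+6+3+8+0+0+6+4+8+0+6+3+8+1+6 = 70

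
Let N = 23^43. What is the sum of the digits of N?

284

23^43 = 35834136918934220777541995677272642015423987712183913488967
Sum of its 59 digits: 284.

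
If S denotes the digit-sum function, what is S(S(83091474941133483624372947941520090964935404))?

10

First digit sum: 190.
1+9+0 = 10.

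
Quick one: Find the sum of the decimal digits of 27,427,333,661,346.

2+7+4+2+7+3+3+3+6+6+1+3+4+6 = 57

57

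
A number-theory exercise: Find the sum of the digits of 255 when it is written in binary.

255 in base 2 is 11111111.
Digit sum: 1+1+1+1+1+1+1+1 = 8.

8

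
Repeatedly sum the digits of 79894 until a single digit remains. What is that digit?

7+9+8+9+4 = 37
3+7 = 10
1+0 = 1
(Equivalently, 79894 mod 9 = 1.)

1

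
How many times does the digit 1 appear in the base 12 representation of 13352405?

1

13352405 in base 12 is 457B105.
The digit 1 appears 1 time.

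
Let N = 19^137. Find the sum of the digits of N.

748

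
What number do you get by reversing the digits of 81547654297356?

Reversing 81547654297356 gives 65379245674518.

65379245674518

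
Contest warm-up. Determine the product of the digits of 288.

2×8×8 = 128

128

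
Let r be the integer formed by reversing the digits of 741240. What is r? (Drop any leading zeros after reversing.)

42147

Reversing 741240 gives 42147.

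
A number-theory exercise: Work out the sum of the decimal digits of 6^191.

6^191 = 42353452992829650824650286287537720163714875439236252958561071790130693518599860426338732517904598163787914962574394963983282016099473058364135571456
Sum of its 149 digits: 702.

702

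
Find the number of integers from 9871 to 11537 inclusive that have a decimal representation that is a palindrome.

18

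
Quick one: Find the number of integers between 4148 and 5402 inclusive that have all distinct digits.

653

The integers in [4148, 5402] that have all distinct digits: 4150, 4152, 4153, 4156, 4157, 4158, …, 5401, 5402.
653 qualify.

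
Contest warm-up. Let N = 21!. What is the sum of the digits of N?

21! = 51090942171709440000
Sum of its 20 digits: 63.

63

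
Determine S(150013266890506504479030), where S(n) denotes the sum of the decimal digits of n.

1+5+0+0+1+3+2+6+6+8+9+0+5+0+6+5+0+4+4+7+9+0+3+0 = 84

84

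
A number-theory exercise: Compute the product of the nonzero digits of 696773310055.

3572100

6×9×6×7×7×3×3×1×5×5 = 3572100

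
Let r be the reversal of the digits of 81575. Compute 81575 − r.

Reverse of 81575 is 57518.
81575 − 57518 = 24057

24057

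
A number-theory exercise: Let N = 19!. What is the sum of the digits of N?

19! = 121645100408832000
Sum of its 18 digits: 45.

45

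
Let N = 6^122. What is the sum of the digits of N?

6^122 = 85990910376963959192066473501852790909859449754411270275114275176943066770808840203664292315136
Sum of its 95 digits: 432.

432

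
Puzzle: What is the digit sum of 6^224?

6^224 = 2022460675235858059497961692938402920778829619654233754883490132974714845700476922175617229571623118877121875609106862884472901136962834585145168525493933656172856438629072896
Sum of its 175 digits: 828.

828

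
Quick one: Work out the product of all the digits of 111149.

36

1×1×1×1×4×9 = 36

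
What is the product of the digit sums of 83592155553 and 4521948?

S(83592155553) = 8+3+5+9+2+1+5+5+5+5+3 = 51.
S(4521948) = 4+5+2+1+9+4+8 = 33.
51 · 33 = 1683.

1683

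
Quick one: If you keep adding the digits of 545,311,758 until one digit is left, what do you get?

5+4+5+3+1+1+7+5+8 = 39
3+9 = 12
1+2 = 3

3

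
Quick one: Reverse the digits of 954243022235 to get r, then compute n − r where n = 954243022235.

422022679776

Reverse of 954243022235 is 532220342459.
954243022235 − 532220342459 = 422022679776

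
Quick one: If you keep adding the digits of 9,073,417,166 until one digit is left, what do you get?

8

9+0+7+3+4+1+7+1+6+6 = 44
4+4 = 8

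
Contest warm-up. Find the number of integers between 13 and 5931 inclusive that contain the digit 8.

1609

The integers in [13, 5931] that contain the digit 8: 18, 28, 38, 48, 58, 68, …, 5918, 5928.
1609 qualify.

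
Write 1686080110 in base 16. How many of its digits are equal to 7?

1

1686080110 in base 16 is 647F8A6E.
The digit 7 appears 1 time.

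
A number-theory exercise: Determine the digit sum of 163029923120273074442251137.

90

1+6+3+0+2+9+9+2+3+1+2+0+2+7+3+0+7+4+4+4+2+2+5+1+1+3+7 = 90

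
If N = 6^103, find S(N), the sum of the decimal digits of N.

306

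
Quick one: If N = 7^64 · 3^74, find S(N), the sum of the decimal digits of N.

7^64 · 3^74 = 247313264531309518172598054897869505387243522646155478069136187895017967083541472790483369
Sum of its 90 digits: 423.

423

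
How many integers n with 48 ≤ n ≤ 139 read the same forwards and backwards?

9

The integers in [48, 139] that read the same forwards and backwards: 55, 66, 77, 88, 99, 101, 111, 121, 131.
9 qualify.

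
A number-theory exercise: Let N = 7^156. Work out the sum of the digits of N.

550

7^156 = 684375166571500149069971016475029073861656567929830694323100654407833221808533066171413712544046001452274401914981868928799404253601
Sum of its 132 digits: 550.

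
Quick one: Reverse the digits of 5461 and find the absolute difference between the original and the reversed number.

3816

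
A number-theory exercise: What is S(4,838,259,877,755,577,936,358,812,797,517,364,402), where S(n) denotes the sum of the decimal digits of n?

4+8+3+8+2+5+9+8+7+7+7+5+5+5+7+7+9+3+6+3+5+8+8+1+2+7+9+7+5+1+7+3+6+4+4+0+2 = 197

197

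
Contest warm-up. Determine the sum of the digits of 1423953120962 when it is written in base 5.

1423953120962 in base 5 is 141312223444332322.
Digit sum: 1+4+1+3+1+2+2+2+3+4+4+4+3+3+2+3+2+2 = 46.

46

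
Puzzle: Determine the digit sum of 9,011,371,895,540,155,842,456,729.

111

9+0+1+1+3+7+1+8+9+5+5+4+0+1+5+5+8+4+2+4+5+6+7+2+9 = 111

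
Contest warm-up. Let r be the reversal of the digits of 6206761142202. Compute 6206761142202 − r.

Reverse of 6206761142202 is 2022411676026.
6206761142202 − 2022411676026 = 4184349466176

4184349466176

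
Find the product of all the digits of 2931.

2×9×3×1 = 54

54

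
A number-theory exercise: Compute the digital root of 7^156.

1

The digital root of n equals n mod 9 (or 9 when 9 | n), so we need 7^156 mod 9.
7^156 ≡ 1 (mod 9), so the digital root is 1.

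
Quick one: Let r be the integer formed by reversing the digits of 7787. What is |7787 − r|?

90

Reverse of 7787 is 7877.
|7787 − 7877| = 90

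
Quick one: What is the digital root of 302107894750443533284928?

3+0+2+1+0+7+8+9+4+7+5+0+4+4+3+5+3+3+2+8+4+9+2+8 = 101
1+0+1 = 2

2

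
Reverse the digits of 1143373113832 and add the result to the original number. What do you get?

3526486847243

Reverse of 1143373113832 is 2383113733411.
1143373113832 + 2383113733411 = 3526486847243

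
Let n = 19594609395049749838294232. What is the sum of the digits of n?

1+9+5+9+4+6+0+9+3+9+5+0+4+9+7+4+9+8+3+8+2+9+4+2+3+2 = 134

134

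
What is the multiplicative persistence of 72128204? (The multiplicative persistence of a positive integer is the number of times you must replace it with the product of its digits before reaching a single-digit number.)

72128204 → 0 (1 step)

1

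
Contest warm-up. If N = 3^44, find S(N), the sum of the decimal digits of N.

3^44 = 984770902183611232881
Sum of its 21 digits: 90.

90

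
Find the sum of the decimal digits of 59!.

324

59! = 138683118545689835737939019720389406345902876772687432540821294940160000000000000
Sum of its 81 digits: 324.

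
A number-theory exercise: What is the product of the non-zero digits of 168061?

288

1×6×8×6×1 = 288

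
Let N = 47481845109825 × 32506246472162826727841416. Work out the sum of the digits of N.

147

47481845109825 × 32506246472162826727841416 = 1543456560093030672258505744477703512200
Sum of its 40 digits: 147.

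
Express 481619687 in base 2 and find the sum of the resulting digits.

481619687 in base 2 is 11100101101001110111011100111.
Digit sum: 1+1+1+0+0+1+0+1+1+0+1+0+0+1+1+1+0+1+1+1+0+1+1+1+0+0+1+1+1 = 19.

19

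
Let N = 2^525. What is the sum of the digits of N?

2^525 = 109836762562089755439710412785302291476310964802292886550311415346968690934362496833960954250583272879636740982263693728593951807995466301001184452657840914432
Sum of its 159 digits: 728.

728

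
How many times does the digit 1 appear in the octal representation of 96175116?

1

96175116 in base 8 is 556702014.
The digit 1 appears 1 time.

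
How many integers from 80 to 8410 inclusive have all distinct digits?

4426

The integers in [80, 8410] that have all distinct digits: 80, 81, 82, 83, 84, 85, …, 8409, 8410.
4426 qualify.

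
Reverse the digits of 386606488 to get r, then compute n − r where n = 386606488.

-498000195

Reverse of 386606488 is 884606683.
386606488 − 884606683 = -498000195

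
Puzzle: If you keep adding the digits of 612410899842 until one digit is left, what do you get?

9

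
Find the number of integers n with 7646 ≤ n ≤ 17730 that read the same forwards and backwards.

101

The integers in [7646, 17730] that read the same forwards and backwards: 7667, 7777, 7887, 7997, 8008, 8118, …, 17571, 17671.
101 qualify.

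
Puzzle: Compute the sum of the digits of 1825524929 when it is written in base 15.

1825524929 in base 15 is AA3EB41E.
Digit sum: 10+10+3+14+11+4+1+14 = 67.

67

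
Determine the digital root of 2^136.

7

The digital root of n equals n mod 9 (or 9 when 9 | n), so we need 2^136 mod 9.
2^136 ≡ 7 (mod 9), so the digital root is 7.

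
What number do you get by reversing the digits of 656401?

Reversing 656401 gives 104656.

104656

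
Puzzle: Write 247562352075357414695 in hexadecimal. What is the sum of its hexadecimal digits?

140

247562352075357414695 in base 16 is D6B9E27922BDDE527.
Digit sum: 13+6+11+9+14+2+7+9+2+2+11+13+13+14+5+2+7 = 140.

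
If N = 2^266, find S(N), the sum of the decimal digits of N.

373

2^266 = 118571099379011784113736688648896417641748464297615937576404566024103044751294464
Sum of its 81 digits: 373.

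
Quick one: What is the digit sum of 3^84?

3^84 = 11972515182562019788602740026717047105681
Sum of its 41 digits: 162.

162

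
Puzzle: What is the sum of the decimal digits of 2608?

2+6+0+8 = 16

16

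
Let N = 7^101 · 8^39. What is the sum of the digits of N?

536

7^101 · 8^39 = 3761937137264168817617468334705171599466266265734928023622515222082256673521251623148392579770784949714275228235547541504
Sum of its 121 digits: 536.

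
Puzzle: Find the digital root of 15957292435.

1+5+9+5+7+2+9+2+4+3+5 = 52
5+2 = 7

7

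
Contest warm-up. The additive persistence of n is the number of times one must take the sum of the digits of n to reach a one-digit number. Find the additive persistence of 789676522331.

3

789676522331 → 59 → 14 → 5 (3 steps)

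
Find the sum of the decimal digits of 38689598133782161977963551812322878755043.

3+8+6+8+9+5+9+8+1+3+3+7+8+2+1+6+1+9+7+7+9+6+3+5+5+1+8+1+2+3+2+2+8+7+8+7+5+5+0+4+3 = 205

205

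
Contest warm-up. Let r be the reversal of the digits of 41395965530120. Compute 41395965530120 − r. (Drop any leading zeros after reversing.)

39292408570806

Reverse of 41395965530120 is 2103556959314.
41395965530120 − 2103556959314 = 39292408570806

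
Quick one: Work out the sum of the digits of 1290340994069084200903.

1+2+9+0+3+4+0+9+9+4+0+6+9+0+8+4+2+0+0+9+0+3 = 82

82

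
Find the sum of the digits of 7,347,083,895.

7+3+4+7+0+8+3+8+9+5 = 54

54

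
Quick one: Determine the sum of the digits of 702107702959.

7+0+2+1+0+7+7+0+2+9+5+9 = 49

49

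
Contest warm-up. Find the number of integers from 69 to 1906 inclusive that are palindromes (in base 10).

102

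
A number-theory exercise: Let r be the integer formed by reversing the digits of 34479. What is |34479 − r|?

62964

Reverse of 34479 is 97443.
|34479 − 97443| = 62964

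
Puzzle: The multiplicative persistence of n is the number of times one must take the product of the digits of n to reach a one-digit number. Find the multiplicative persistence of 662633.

4

662633 → 3888 → 1536 → 90 → 0 (4 steps)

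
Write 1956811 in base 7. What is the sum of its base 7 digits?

31

1956811 in base 7 is 22426663.
Digit sum: 2+2+4+2+6+6+6+3 = 31.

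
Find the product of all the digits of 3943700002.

0

3×9×4×3×7×0×0×0×0×2 = 0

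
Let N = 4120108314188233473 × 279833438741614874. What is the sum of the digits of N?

4120108314188233473 × 279833438741614874 = 1152944077547211160189329353361477402
Sum of its 37 digits: 144.

144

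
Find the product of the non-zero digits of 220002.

8

2×2×2 = 8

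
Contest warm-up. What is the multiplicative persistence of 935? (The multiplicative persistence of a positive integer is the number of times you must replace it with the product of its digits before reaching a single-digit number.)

3

935 → 135 → 15 → 5 (3 steps)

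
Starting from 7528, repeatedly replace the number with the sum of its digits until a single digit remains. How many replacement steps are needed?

2

7528 → 22 → 4 (2 steps)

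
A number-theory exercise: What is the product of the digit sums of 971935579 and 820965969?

2970

S(971935579) = 9+7+1+9+3+5+5+7+9 = 55.
S(820965969) = 8+2+0+9+6+5+9+6+9 = 54.
55 · 54 = 2970.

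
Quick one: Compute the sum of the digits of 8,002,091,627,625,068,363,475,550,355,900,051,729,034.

153

8+0+0+2+0+9+1+6+2+7+6+2+5+0+6+8+3+6+3+4+7+5+5+5+0+3+5+5+9+0+0+0+5+1+7+2+9+0+3+4 = 153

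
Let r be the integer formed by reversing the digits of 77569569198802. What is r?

20889196596577

Reversing 77569569198802 gives 20889196596577.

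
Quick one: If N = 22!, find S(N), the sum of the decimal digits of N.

72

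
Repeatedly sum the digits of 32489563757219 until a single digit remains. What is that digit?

8

3+2+4+8+9+5+6+3+7+5+7+2+1+9 = 71
7+1 = 8
(Equivalently, 32489563757219 mod 9 = 8.)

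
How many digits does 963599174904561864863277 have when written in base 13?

963599174904561864863277 in base 13 is 3B919514133249B1271495, which has 22 digits.

22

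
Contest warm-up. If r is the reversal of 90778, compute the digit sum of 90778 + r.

Reversal of 90778 is 87709; 90778 + 87709 = 178487.
Digit sum of 178487: 1+7+8+4+8+7 = 35.

35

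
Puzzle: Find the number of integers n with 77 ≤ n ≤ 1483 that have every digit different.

The integers in [77, 1483] that have every digit different: 78, 79, 80, 81, 82, 83, …, 1482, 1483.
881 qualify.

881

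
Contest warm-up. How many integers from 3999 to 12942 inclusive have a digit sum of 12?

342

The integers in [3999, 12942] that have a digit sum of 12: 4008, 4017, 4026, 4035, 4044, 4053, …, 12810, 12900.
342 qualify.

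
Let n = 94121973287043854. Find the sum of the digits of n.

9+4+1+2+1+9+7+3+2+8+7+0+4+3+8+5+4 = 77

77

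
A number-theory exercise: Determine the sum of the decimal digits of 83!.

486

83! = 39455239697206586511897471180120610571436503407643446275224357528369751562996629334879591940103770870906880000000000000000000
Sum of its 125 digits: 486.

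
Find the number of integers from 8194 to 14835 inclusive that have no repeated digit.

2175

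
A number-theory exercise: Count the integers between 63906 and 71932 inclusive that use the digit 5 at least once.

2899

The integers in [63906, 71932] that use the digit 5 at least once: 63915, 63925, 63935, 63945, 63950, 63951, …, 71915, 71925.
2899 qualify.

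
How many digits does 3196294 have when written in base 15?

6

3196294 in base 15 is 4320B4, which has 6 digits.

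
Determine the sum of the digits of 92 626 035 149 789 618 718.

102

9+2+6+2+6+0+3+5+1+4+9+7+8+9+6+1+8+7+1+8 = 102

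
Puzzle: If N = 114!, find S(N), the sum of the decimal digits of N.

114! = 2543559733472187557120132004189335234812341496026552301496526393412538629248600474981599398141467853800514886431180030568224218435400019580180261753940817530060800000000000000000000000000
Sum of its 187 digits: 648.

648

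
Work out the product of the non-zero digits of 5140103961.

3240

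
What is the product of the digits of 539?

135

5×3×9 = 135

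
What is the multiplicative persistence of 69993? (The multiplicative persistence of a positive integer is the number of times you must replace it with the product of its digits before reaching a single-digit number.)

69993 → 13122 → 12 → 2 (3 steps)

3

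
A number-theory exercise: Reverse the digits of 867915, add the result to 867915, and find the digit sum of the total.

36

Reversal of 867915 is 519768; 867915 + 519768 = 1387683.
Digit sum of 1387683: 1+3+8+7+6+8+3 = 36.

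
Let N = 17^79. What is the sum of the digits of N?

440

17^79 = 16049621279626657045143271473566136815663210596611105405894971825820887406128729967604798715821553
Sum of its 98 digits: 440.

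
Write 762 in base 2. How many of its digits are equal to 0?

762 in base 2 is 1011111010.
The digit 0 appears 3 times.

3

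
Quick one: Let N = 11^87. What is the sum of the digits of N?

440

11^87 = 3991752525806366807142706250946898793976707904191394898908669641212605833694395345300019971
Sum of its 91 digits: 440.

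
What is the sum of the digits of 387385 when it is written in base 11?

387385 in base 11 is 245059.
Digit sum: 2+4+5+0+5+9 = 25.

25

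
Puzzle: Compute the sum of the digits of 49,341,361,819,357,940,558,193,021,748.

130

4+9+3+4+1+3+6+1+8+1+9+3+5+7+9+4+0+5+5+8+1+9+3+0+2+1+7+4+8 = 130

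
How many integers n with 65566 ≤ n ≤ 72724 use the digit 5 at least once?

2276

The integers in [65566, 72724] that use the digit 5 at least once: 65566, 65567, 65568, 65569, 65570, 65571, …, 72705, 72715.
2276 qualify.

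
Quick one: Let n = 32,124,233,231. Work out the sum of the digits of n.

26

3+2+1+2+4+2+3+3+2+3+1 = 26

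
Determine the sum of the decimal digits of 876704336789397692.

8+7+6+7+0+4+3+3+6+7+8+9+3+9+7+6+9+2 = 104

104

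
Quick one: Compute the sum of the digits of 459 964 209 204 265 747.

85

4+5+9+9+6+4+2+0+9+2+0+4+2+6+5+7+4+7 = 85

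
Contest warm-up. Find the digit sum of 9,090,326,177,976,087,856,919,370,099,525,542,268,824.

200

9+0+9+0+3+2+6+1+7+7+9+7+6+0+8+7+8+5+6+9+1+9+3+7+0+0+9+9+5+2+5+5+4+2+2+6+8+8+2+4 = 200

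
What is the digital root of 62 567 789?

6+2+5+6+7+7+8+9 = 50
5+0 = 5
(Equivalently, 62 567 789 mod 9 = 5.)

5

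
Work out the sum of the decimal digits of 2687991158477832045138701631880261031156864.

2+6+8+7+9+9+1+1+5+8+4+7+7+8+3+2+0+4+5+1+3+8+7+0+1+6+3+1+8+8+0+2+6+1+0+3+1+1+5+6+8+6+4 = 185

185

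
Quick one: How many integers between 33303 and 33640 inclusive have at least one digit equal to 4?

143

The integers in [33303, 33640] that have at least one digit equal to 4: 33304, 33314, 33324, 33334, 33340, 33341, …, 33634, 33640.
143 qualify.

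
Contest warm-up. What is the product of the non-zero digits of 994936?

52488

9×9×4×9×3×6 = 52488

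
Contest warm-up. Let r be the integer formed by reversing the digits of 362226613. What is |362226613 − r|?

45604350

Reverse of 362226613 is 316622263.
|362226613 − 316622263| = 45604350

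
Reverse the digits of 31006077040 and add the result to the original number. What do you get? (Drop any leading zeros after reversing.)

35083137053

Reverse of 31006077040 is 4077060013.
31006077040 + 4077060013 = 35083137053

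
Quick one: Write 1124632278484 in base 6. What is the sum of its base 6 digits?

39

1124632278484 in base 6 is 2220352100434524.
Digit sum: 2+2+2+0+3+5+2+1+0+0+4+3+4+5+2+4 = 39.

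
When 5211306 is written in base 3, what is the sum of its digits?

12

5211306 in base 3 is 100210202120100.
Digit sum: 1+0+0+2+1+0+2+0+2+1+2+0+1+0+0 = 12.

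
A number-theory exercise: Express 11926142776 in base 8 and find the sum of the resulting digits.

11926142776 in base 8 is 130666477470.
Digit sum: 1+3+0+6+6+6+4+7+7+4+7+0 = 51.

51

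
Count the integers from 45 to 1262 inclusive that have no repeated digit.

The integers in [45, 1262] that have no repeated digit: 45, 46, 47, 48, 49, 50, …, 1259, 1260.
783 qualify.

783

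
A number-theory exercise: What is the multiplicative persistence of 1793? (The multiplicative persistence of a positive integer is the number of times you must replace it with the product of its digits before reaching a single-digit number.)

4

1793 → 189 → 72 → 14 → 4 (4 steps)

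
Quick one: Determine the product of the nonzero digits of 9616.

324

9×6×1×6 = 324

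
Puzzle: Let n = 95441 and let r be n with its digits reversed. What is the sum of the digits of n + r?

Reversal of 95441 is 14459; 95441 + 14459 = 109900.
Digit sum of 109900: 1+0+9+9+0+0 = 19.

19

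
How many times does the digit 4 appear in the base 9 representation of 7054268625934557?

7054268625934557 in base 9 is 37232074314040876.
The digit 4 appears 3 times.

3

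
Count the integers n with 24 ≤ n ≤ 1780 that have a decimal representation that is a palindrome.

The integers in [24, 1780] that have a decimal representation that is a palindrome: 33, 44, 55, 66, 77, 88, …, 1661, 1771.
105 qualify.

105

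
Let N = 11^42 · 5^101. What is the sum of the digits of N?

551

11^42 · 5^101 = 2160047067686994219695391294396549386252885551308266290662163418744557666535677231678391763125546276569366455078125
Sum of its 115 digits: 551.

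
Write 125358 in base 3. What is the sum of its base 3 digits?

12

125358 in base 3 is 20100221220.
Digit sum: 2+0+1+0+0+2+2+1+2+2+0 = 12.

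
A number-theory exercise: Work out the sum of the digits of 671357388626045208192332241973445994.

162

6+7+1+3+5+7+3+8+8+6+2+6+0+4+5+2+0+8+1+9+2+3+3+2+2+4+1+9+7+3+4+4+5+9+9+4 = 162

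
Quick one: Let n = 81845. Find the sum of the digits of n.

26

8+1+8+4+5 = 26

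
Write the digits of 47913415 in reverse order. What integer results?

51431974

Reversing 47913415 gives 51431974.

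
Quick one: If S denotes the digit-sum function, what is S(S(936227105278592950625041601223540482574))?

9

First digit sum: 153.
1+5+3 = 9.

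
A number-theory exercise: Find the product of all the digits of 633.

6×3×3 = 54

54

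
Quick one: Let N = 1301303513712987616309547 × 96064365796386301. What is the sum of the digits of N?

1301303513712987616309547 × 96064365796386301 = 125008896753447239377829259404222406315647
Sum of its 42 digits: 185.

185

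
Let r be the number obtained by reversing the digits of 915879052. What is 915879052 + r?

1166857571

Reverse of 915879052 is 250978519.
915879052 + 250978519 = 1166857571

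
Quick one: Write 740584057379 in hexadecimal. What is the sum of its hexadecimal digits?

89

740584057379 in base 16 is AC6E3FEA23.
Digit sum: 10+12+6+14+3+15+14+10+2+3 = 89.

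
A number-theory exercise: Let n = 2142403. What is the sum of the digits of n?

16

2+1+4+2+4+0+3 = 16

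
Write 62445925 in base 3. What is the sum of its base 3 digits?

62445925 in base 3 is 11100111120201001.
Digit sum: 1+1+1+0+0+1+1+1+1+2+0+2+0+1+0+0+1 = 13.

13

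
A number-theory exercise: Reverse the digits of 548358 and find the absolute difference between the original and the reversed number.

305487

Reverse of 548358 is 853845.
|548358 − 853845| = 305487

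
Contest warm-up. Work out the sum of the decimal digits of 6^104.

378

6^104 = 846700936056091894301310586236842935416138248772949513519821268414868295354679296
Sum of its 81 digits: 378.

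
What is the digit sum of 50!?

216

50! = 30414093201713378043612608166064768844377641568960512000000000000
Sum of its 65 digits: 216.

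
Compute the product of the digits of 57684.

6720

5×7×6×8×4 = 6720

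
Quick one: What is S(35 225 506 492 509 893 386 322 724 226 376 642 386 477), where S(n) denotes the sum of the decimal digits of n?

3+5+2+2+5+5+0+6+4+9+2+5+0+9+8+9+3+3+8+6+3+2+2+7+2+4+2+2+6+3+7+6+6+4+2+3+8+6+4+7+7 = 187

187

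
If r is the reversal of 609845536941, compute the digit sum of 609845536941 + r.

Reversal of 609845536941 is 149635548906; 609845536941 + 149635548906 = 759481085847.
Digit sum of 759481085847: 7+5+9+4+8+1+0+8+5+8+4+7 = 66.

66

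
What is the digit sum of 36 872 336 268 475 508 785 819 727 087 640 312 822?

180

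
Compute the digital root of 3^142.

The digital root of n equals n mod 9 (or 9 when 9 | n), so we need 3^142 mod 9.
3^142 ≡ 0 (mod 9), so the digital root is 9.

9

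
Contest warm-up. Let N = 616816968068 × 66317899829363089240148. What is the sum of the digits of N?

142

616816968068 × 66317899829363089240148 = 40906005901385075264618203299594064
Sum of its 35 digits: 142.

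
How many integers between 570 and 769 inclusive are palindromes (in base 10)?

20

The integers in [570, 769] that are palindromes (in base 10): 575, 585, 595, 606, 616, 626, …, 757, 767.
20 qualify.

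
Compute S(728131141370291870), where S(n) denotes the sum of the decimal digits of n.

65

7+2+8+1+3+1+1+4+1+3+7+0+2+9+1+8+7+0 = 65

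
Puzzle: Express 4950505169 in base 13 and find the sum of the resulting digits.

4950505169 in base 13 is 60B81C3CC.
Digit sum: 6+0+11+8+1+12+3+12+12 = 65.

65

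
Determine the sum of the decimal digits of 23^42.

253

23^42 = 1558005952997140033806173725098810522409738596181909282129
Sum of its 58 digits: 253.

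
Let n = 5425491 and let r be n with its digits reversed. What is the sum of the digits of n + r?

33

Reversal of 5425491 is 1945245; 5425491 + 1945245 = 7370736.
Digit sum of 7370736: 7+3+7+0+7+3+6 = 33.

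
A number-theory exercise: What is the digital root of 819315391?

4

8+1+9+3+1+5+3+9+1 = 40
4+0 = 4
(Equivalently, 819315391 mod 9 = 4.)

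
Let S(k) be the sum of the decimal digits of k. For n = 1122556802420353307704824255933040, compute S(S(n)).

First digit sum: 115.
1+1+5 = 7.

7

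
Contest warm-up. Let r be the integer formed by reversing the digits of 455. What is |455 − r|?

Reverse of 455 is 554.
|455 − 554| = 99

99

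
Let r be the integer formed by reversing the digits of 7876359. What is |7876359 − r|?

1660428

Reverse of 7876359 is 9536787.
|7876359 − 9536787| = 1660428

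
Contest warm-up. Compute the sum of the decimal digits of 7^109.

7^109 = 130522793920129201452831317627696892800124911007740083911503845182115080227444957620552773607
Sum of its 93 digits: 358.

358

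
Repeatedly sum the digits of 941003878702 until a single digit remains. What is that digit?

4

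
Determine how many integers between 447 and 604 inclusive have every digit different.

116

The integers in [447, 604] that have every digit different: 450, 451, 452, 453, 456, 457, …, 603, 604.
116 qualify.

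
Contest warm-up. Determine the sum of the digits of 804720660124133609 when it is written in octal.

804720660124133609 in base 8 is 54527422650207364351.
Digit sum: 5+4+5+2+7+4+2+2+6+5+0+2+0+7+3+6+4+3+5+1 = 73.

73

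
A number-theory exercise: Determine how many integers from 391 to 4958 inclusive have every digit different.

2434

The integers in [391, 4958] that have every digit different: 391, 392, 394, 395, 396, 397, …, 4957, 4958.
2434 qualify.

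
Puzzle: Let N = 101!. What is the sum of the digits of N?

639

101! = 9425947759838359420851623124482936749562312794702543768327889353416977599316221476503087861591808346911623490003549599583369706302603264000000000000000000000000
Sum of its 160 digits: 639.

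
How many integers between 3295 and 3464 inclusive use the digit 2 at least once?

40

The integers in [3295, 3464] that use the digit 2 at least once: 3295, 3296, 3297, 3298, 3299, 3302, …, 3452, 3462.
40 qualify.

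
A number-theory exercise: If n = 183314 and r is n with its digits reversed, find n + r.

Reverse of 183314 is 413381.
183314 + 413381 = 596695

596695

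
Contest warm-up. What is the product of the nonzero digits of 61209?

6×1×2×9 = 108

108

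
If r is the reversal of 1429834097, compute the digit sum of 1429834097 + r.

Reversal of 1429834097 is 7904389241; 1429834097 + 7904389241 = 9334223338.
Digit sum of 9334223338: 9+3+3+4+2+2+3+3+3+8 = 40.

40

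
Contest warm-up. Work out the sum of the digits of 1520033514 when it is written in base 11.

1520033514 in base 11 is 71002374A.
Digit sum: 7+1+0+0+2+3+7+4+10 = 34.

34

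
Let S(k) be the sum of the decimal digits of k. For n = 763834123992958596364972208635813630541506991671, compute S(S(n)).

13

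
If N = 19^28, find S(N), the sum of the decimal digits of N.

154

19^28 = 638411683925748518131605316913942641
Sum of its 36 digits: 154.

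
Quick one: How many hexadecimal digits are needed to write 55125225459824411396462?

19

55125225459824411396462 in base 16 is BAC582E89BF995DC96E, which has 19 digits.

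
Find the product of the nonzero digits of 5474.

5×4×7×4 = 560

560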